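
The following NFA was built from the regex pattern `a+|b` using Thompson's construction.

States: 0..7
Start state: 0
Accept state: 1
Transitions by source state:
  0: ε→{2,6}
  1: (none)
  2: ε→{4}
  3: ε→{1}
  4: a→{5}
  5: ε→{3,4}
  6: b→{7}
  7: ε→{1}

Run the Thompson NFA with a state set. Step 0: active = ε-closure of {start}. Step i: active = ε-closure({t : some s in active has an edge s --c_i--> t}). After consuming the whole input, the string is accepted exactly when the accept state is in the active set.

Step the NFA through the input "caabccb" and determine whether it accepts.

Answer: REJECT

Steps:
initial (ε-close {0}): {0,2,4,6}
'c' @ 1: {}  — no active states
rest 'aabccb' ignored (set empty)
final: {}; accept 1 not in set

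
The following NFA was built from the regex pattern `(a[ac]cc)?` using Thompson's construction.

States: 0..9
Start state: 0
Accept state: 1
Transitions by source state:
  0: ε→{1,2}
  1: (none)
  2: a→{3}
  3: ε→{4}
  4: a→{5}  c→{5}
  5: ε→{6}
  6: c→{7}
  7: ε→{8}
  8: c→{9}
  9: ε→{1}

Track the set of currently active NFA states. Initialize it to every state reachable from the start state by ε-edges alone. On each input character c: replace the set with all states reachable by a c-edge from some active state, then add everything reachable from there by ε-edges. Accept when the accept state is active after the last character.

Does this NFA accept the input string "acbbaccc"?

start: ε-closure({0}) = {0,1,2}
'a' @ 1: {3,4}
'c' @ 2: {5,6}
'b' @ 3: {}  — state set empty
rest 'baccc' ignored (set empty)
final: {}; accept 1 not in set

Answer: REJECT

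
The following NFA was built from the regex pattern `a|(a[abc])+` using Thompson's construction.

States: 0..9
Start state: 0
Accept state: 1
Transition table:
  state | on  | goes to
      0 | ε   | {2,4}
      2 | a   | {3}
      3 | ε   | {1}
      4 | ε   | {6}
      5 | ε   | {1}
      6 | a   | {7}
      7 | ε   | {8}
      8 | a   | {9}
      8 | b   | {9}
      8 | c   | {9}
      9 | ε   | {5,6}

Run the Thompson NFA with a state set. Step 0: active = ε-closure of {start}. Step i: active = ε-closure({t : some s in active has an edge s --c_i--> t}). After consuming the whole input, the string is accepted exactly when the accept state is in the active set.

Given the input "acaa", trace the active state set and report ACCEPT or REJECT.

start: ε-closure({0}) = {0,2,4,6}
'a' @ 1: {1,3,7,8}  [accepting]
'c' @ 2: {1,5,6,9}  [accepting]
'a' @ 3: {7,8}
'a' @ 4: {1,5,6,9}  [accepting]
end set {1,5,6,9} — state 1 in

Answer: ACCEPT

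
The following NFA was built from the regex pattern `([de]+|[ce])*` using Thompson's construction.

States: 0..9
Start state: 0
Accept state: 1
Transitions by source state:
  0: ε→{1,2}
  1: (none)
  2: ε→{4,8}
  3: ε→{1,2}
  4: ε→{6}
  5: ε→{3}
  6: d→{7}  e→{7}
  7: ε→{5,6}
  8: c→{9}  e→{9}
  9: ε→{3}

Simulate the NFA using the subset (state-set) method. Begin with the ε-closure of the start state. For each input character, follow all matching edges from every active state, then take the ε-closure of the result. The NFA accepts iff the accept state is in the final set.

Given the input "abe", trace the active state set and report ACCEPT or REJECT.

Answer: REJECT

Steps:
start: ε-closure({0}) = {0,1,2,4,6,8}
'a' @ 1: {}  — state set empty
rest 'be' ignored (set empty)
end set {} — state 1 not in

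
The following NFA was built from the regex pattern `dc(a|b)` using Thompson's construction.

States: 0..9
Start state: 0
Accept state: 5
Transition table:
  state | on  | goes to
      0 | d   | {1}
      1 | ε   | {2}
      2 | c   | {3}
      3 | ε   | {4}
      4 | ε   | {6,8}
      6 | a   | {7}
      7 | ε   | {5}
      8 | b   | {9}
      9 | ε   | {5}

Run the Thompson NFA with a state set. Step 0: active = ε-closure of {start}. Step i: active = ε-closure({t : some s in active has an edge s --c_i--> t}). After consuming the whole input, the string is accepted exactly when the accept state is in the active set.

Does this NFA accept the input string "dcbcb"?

S₀ = ε-closure({0}) = {0}
'd' @ 1: {1,2}
'c' @ 2: {3,4,6,8}
'b' @ 3: {5,9}  [accepting]
'c' @ 4: {}  — state set empty
rest 'b' ignored (set empty)
after full input: {}  (accept=5 not in)

Answer: REJECT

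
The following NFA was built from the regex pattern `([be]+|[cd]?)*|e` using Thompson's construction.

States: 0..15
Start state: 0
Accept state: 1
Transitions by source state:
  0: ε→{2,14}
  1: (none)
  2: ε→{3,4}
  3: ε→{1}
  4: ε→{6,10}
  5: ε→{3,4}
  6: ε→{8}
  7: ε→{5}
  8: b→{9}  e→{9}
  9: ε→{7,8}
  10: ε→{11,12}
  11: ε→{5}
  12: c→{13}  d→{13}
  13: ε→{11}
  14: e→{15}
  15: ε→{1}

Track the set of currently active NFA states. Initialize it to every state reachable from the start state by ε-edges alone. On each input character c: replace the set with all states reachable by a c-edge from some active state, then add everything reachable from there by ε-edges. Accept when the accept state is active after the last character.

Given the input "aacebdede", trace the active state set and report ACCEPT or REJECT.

Answer: REJECT

Trace:
initial (ε-close {0}): {0,1,2,3,4,5,6,8,10,11,12,14}
'a' @ 1: {}  — dead — no transitions
rest 'acebdede' ignored (set empty)
final: {}; accept 1 not in set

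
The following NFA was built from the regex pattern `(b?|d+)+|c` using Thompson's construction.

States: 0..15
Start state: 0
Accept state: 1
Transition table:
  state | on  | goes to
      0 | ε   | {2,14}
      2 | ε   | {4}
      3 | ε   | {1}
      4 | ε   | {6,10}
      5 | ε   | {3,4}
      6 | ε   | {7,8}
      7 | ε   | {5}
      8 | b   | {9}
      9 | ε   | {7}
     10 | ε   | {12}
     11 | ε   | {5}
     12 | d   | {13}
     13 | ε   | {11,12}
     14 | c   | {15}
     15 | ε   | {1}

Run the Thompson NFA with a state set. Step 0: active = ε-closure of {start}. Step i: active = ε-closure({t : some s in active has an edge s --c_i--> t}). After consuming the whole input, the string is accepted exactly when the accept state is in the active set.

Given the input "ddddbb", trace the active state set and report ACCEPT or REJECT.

Answer: ACCEPT

Derivation:
start: ε-closure({0}) = {0,1,2,3,4,5,6,7,8,10,12,14}
'd' @ 1: {1,3,4,5,6,7,8,10,11,12,13}  (accept∈set)
'd' @ 2: {1,3,4,5,6,7,8,10,11,12,13}  (accept∈set)
'd' @ 3: {1,3,4,5,6,7,8,10,11,12,13}  (accept∈set)
'd' @ 4: {1,3,4,5,6,7,8,10,11,12,13}  (accept∈set)
'b' @ 5: {1,3,4,5,6,7,8,9,10,12}  (accept∈set)
'b' @ 6: {1,3,4,5,6,7,8,9,10,12}  (accept∈set)
after full input: {1,3,4,5,6,7,8,9,10,12}  (accept=1 in)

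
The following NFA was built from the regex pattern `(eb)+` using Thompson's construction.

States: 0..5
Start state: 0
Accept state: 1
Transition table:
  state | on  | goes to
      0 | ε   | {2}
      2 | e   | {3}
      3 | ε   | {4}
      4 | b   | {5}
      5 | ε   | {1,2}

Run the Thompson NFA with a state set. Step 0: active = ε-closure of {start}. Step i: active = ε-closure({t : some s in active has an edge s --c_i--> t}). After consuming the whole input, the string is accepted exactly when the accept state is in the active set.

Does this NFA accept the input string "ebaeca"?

initial (ε-close {0}): {0,2}
'e' @ 1: {3,4}
'b' @ 2: {1,2,5}  [accepting]
'a' @ 3: {}  — state set empty
rest 'eca' ignored (set empty)
after full input: {}  (accept=1 not in)

Answer: REJECT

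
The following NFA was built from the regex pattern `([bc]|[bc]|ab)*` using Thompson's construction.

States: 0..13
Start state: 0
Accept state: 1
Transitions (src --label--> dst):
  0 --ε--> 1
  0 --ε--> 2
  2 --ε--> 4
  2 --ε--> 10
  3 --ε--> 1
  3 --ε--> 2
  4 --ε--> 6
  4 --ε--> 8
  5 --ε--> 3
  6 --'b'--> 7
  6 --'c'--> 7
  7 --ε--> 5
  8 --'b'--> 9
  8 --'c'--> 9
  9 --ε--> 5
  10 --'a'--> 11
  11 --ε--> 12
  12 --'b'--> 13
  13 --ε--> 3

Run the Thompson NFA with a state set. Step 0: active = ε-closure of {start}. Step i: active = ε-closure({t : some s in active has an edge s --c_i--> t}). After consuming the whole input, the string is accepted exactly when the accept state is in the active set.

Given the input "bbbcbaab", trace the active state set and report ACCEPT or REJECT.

initial (ε-close {0}): {0,1,2,4,6,8,10}
'b' @ 1: {1,2,3,4,5,6,7,8,9,10}  ✓accept
'b' @ 2: {1,2,3,4,5,6,7,8,9,10}  ✓accept
'b' @ 3: {1,2,3,4,5,6,7,8,9,10}  ✓accept
'c' @ 4: {1,2,3,4,5,6,7,8,9,10}  ✓accept
'b' @ 5: {1,2,3,4,5,6,7,8,9,10}  ✓accept
'a' @ 6: {11,12}
'a' @ 7: {}  — state set empty
rest 'b' ignored (set empty)
final: {}; accept 1 not in set

Answer: REJECT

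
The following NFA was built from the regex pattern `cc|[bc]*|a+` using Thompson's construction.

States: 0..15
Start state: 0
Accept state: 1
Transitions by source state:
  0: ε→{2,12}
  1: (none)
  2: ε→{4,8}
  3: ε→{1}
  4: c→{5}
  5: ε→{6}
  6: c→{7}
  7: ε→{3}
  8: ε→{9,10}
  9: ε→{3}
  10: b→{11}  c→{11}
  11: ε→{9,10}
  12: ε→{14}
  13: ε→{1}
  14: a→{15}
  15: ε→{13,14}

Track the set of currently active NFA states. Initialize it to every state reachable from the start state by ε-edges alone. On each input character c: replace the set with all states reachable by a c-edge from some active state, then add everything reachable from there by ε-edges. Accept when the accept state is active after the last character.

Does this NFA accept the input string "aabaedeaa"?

initial (ε-close {0}): {0,1,2,3,4,8,9,10,12,14}
'a' @ 1: {1,13,14,15}  [accepting]
'a' @ 2: {1,13,14,15}  [accepting]
'b' @ 3: {}  — state set empty
rest 'aedeaa' ignored (set empty)
final: {}; accept 1 not in set

Answer: REJECT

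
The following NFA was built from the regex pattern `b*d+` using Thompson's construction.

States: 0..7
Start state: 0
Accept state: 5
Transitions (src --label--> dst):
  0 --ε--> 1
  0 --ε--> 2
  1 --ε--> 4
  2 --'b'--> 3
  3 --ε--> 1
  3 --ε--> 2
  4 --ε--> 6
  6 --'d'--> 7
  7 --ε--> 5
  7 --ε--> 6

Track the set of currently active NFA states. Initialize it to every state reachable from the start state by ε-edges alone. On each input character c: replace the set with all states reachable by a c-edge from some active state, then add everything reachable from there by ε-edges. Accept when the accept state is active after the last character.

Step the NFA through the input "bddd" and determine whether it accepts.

initial (ε-close {0}): {0,1,2,4,6}
'b' @ 1: {1,2,3,4,6}
'd' @ 2: {5,6,7}  (accept∈set)
'd' @ 3: {5,6,7}  (accept∈set)
'd' @ 4: {5,6,7}  (accept∈set)
final: {5,6,7}; accept 5 in set

Answer: ACCEPT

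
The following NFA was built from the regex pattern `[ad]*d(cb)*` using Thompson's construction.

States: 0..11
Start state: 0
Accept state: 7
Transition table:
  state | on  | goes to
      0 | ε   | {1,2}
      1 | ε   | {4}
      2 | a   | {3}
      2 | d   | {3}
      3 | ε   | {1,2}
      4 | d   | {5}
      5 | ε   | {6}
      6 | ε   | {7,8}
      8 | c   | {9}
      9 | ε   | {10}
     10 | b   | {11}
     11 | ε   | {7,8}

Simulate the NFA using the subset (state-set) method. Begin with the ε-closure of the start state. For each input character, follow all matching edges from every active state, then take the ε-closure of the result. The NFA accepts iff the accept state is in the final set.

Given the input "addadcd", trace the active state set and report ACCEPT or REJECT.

Answer: REJECT

Derivation:
start: ε-closure({0}) = {0,1,2,4}
'a' @ 1: {1,2,3,4}
'd' @ 2: {1,2,3,4,5,6,7,8}  (accept∈set)
'd' @ 3: {1,2,3,4,5,6,7,8}  (accept∈set)
'a' @ 4: {1,2,3,4}
'd' @ 5: {1,2,3,4,5,6,7,8}  (accept∈set)
'c' @ 6: {9,10}
'd' @ 7: {}  — state set empty
end set {} — state 7 not in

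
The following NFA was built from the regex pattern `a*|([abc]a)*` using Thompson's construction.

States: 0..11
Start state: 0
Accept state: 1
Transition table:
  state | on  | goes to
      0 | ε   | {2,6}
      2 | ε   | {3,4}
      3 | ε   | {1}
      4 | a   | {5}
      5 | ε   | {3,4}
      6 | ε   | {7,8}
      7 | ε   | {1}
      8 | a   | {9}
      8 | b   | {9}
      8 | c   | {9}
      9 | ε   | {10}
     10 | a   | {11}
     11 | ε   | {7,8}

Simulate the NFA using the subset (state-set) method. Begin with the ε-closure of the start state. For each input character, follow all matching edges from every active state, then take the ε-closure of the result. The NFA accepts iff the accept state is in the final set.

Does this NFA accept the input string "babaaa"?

S₀ = ε-closure({0}) = {0,1,2,3,4,6,7,8}
'b' @ 1: {9,10}
'a' @ 2: {1,7,8,11}  (accept∈set)
'b' @ 3: {9,10}
'a' @ 4: {1,7,8,11}  (accept∈set)
'a' @ 5: {9,10}
'a' @ 6: {1,7,8,11}  (accept∈set)
after full input: {1,7,8,11}  (accept=1 in)

Answer: ACCEPT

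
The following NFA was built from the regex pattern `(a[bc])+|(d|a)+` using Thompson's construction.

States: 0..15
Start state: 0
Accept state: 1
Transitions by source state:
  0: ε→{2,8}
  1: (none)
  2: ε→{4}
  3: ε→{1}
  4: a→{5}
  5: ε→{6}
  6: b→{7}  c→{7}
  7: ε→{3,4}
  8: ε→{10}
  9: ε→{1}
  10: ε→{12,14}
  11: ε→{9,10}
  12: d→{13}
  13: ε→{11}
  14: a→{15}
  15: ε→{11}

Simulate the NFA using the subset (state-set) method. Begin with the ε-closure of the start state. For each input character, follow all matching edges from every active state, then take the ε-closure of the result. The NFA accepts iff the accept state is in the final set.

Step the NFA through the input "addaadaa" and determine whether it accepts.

Answer: ACCEPT

Trace:
start: ε-closure({0}) = {0,2,4,8,10,12,14}
'a' @ 1: {1,5,6,9,10,11,12,14,15}  [accepting]
'd' @ 2: {1,9,10,11,12,13,14}  [accepting]
'd' @ 3: {1,9,10,11,12,13,14}  [accepting]
'a' @ 4: {1,9,10,11,12,14,15}  [accepting]
'a' @ 5: {1,9,10,11,12,14,15}  [accepting]
'd' @ 6: {1,9,10,11,12,13,14}  [accepting]
'a' @ 7: {1,9,10,11,12,14,15}  [accepting]
'a' @ 8: {1,9,10,11,12,14,15}  [accepting]
after full input: {1,9,10,11,12,14,15}  (accept=1 in)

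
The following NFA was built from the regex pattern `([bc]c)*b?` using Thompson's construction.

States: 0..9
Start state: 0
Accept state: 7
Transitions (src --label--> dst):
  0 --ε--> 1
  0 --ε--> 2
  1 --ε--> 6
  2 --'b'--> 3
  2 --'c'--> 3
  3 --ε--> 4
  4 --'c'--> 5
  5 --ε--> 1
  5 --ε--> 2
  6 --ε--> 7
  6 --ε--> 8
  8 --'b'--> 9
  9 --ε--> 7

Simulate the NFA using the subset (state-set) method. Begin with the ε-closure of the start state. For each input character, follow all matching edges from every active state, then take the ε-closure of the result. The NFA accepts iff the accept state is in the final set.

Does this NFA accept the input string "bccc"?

start: ε-closure({0}) = {0,1,2,6,7,8}
'b' @ 1: {3,4,7,9}  ✓accept
'c' @ 2: {1,2,5,6,7,8}  ✓accept
'c' @ 3: {3,4}
'c' @ 4: {1,2,5,6,7,8}  ✓accept
after full input: {1,2,5,6,7,8}  (accept=7 in)

Answer: ACCEPT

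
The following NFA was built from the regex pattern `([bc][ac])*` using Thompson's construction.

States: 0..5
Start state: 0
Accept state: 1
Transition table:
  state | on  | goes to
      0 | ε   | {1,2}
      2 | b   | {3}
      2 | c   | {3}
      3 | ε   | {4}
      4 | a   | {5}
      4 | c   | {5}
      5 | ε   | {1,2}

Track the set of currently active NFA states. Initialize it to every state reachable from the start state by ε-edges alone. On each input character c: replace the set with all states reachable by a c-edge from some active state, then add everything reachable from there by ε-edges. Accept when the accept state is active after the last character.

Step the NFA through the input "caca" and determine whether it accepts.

Answer: ACCEPT

Trace:
start: ε-closure({0}) = {0,1,2}
'c' @ 1: {3,4}
'a' @ 2: {1,2,5}  (accept∈set)
'c' @ 3: {3,4}
'a' @ 4: {1,2,5}  (accept∈set)
after full input: {1,2,5}  (accept=1 in)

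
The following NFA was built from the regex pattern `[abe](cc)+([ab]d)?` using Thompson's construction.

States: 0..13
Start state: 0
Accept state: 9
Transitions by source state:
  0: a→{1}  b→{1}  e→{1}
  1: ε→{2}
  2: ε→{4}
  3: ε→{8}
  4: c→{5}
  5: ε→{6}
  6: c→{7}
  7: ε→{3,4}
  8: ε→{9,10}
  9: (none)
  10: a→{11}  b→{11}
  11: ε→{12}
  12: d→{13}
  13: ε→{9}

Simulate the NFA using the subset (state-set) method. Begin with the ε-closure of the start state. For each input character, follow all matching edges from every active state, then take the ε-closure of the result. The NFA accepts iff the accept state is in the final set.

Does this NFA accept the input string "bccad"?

Answer: ACCEPT

Derivation:
start: ε-closure({0}) = {0}
'b' @ 1: {1,2,4}
'c' @ 2: {5,6}
'c' @ 3: {3,4,7,8,9,10}  (accept∈set)
'a' @ 4: {11,12}
'd' @ 5: {9,13}  (accept∈set)
after full input: {9,13}  (accept=9 in)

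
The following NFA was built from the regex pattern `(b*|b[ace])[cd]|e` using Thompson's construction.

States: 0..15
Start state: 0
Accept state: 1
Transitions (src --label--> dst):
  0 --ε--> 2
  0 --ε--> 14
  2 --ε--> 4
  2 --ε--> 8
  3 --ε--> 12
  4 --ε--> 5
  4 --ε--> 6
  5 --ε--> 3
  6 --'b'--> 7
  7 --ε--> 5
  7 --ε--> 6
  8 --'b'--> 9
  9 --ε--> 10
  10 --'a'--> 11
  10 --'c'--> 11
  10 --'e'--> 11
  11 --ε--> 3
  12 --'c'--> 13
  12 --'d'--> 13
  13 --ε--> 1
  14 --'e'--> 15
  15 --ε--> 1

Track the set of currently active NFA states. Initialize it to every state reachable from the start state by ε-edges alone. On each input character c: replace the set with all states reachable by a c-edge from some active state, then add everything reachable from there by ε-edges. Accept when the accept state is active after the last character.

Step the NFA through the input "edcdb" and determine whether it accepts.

Answer: REJECT

Trace:
S₀ = ε-closure({0}) = {0,2,3,4,5,6,8,12,14}
'e' @ 1: {1,15}  ✓accept
'd' @ 2: {}  — dead — no transitions
rest 'cdb' ignored (set empty)
final: {}; accept 1 not in set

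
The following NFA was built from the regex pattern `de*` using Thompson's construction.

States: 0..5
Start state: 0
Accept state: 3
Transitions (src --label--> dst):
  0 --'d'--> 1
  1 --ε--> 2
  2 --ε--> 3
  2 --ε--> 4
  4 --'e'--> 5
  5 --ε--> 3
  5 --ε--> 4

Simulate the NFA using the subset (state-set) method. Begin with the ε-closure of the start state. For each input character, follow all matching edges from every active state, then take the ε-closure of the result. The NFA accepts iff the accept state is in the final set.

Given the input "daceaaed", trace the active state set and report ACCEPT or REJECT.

S₀ = ε-closure({0}) = {0}
'd' @ 1: {1,2,3,4}  ✓accept
'a' @ 2: {}  — state set empty
rest 'ceaaed' ignored (set empty)
after full input: {}  (accept=3 not in)

Answer: REJECT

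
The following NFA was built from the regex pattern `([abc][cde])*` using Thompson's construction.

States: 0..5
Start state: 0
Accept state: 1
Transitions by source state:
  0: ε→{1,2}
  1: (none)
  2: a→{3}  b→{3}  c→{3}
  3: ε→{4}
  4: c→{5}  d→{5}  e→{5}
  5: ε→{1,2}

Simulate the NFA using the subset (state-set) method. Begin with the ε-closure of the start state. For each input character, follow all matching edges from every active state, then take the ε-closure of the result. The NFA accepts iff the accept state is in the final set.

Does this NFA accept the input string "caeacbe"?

initial (ε-close {0}): {0,1,2}
'c' @ 1: {3,4}
'a' @ 2: {}  — no active states
rest 'eacbe' ignored (set empty)
after full input: {}  (accept=1 not in)

Answer: REJECT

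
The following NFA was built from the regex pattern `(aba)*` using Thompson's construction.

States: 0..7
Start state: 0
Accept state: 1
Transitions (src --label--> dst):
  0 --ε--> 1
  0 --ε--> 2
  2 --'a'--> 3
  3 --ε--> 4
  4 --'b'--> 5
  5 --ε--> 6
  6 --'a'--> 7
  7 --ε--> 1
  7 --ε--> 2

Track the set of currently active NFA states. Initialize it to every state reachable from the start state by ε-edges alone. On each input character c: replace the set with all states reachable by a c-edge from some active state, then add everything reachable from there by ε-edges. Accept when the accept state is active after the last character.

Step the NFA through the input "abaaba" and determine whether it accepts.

Answer: ACCEPT

Trace:
start: ε-closure({0}) = {0,1,2}
'a' @ 1: {3,4}
'b' @ 2: {5,6}
'a' @ 3: {1,2,7}  (accept∈set)
'a' @ 4: {3,4}
'b' @ 5: {5,6}
'a' @ 6: {1,2,7}  (accept∈set)
end set {1,2,7} — state 1 in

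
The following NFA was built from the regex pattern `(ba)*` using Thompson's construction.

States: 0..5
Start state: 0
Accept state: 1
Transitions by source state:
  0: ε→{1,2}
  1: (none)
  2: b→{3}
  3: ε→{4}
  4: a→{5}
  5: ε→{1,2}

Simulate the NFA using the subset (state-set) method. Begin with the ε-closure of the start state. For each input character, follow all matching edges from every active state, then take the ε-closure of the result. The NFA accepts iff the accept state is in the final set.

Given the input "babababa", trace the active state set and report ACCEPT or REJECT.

start: ε-closure({0}) = {0,1,2}
'b' @ 1: {3,4}
'a' @ 2: {1,2,5}  [accepting]
'b' @ 3: {3,4}
'a' @ 4: {1,2,5}  [accepting]
'b' @ 5: {3,4}
'a' @ 6: {1,2,5}  [accepting]
'b' @ 7: {3,4}
'a' @ 8: {1,2,5}  [accepting]
end set {1,2,5} — state 1 in

Answer: ACCEPT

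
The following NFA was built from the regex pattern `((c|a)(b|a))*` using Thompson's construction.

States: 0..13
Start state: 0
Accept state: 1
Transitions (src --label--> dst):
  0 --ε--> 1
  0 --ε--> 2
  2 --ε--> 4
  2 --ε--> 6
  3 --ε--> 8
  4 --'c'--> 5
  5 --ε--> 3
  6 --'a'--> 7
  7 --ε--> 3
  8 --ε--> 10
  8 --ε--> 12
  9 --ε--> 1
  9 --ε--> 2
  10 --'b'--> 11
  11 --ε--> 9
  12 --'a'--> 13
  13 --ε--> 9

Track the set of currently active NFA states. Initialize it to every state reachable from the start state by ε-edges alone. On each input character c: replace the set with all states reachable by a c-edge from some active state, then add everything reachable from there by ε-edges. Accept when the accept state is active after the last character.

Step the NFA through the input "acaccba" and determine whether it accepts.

S₀ = ε-closure({0}) = {0,1,2,4,6}
'a' @ 1: {3,7,8,10,12}
'c' @ 2: {}  — dead — no transitions
rest 'accba' ignored (set empty)
final: {}; accept 1 not in set

Answer: REJECT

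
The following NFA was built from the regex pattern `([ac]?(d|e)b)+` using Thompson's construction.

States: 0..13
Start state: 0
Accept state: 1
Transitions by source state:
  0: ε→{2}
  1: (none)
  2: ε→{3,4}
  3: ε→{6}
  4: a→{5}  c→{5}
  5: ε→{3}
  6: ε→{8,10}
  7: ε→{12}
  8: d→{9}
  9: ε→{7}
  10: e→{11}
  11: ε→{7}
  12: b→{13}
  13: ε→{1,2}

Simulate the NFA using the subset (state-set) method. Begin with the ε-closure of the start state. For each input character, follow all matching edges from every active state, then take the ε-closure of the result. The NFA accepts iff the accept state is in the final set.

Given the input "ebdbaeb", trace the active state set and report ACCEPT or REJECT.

Answer: ACCEPT

Trace:
initial (ε-close {0}): {0,2,3,4,6,8,10}
'e' @ 1: {7,11,12}
'b' @ 2: {1,2,3,4,6,8,10,13}  (accept∈set)
'd' @ 3: {7,9,12}
'b' @ 4: {1,2,3,4,6,8,10,13}  (accept∈set)
'a' @ 5: {3,5,6,8,10}
'e' @ 6: {7,11,12}
'b' @ 7: {1,2,3,4,6,8,10,13}  (accept∈set)
end set {1,2,3,4,6,8,10,13} — state 1 in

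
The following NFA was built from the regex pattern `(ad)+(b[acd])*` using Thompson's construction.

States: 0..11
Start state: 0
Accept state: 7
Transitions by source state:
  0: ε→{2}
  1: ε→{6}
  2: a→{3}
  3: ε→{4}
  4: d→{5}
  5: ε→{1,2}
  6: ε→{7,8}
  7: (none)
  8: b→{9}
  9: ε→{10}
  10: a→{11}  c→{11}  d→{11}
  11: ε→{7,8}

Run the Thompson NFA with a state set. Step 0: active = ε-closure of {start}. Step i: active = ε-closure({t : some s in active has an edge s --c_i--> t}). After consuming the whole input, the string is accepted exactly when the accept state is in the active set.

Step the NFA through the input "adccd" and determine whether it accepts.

Answer: REJECT

Derivation:
S₀ = ε-closure({0}) = {0,2}
'a' @ 1: {3,4}
'd' @ 2: {1,2,5,6,7,8}  ✓accept
'c' @ 3: {}  — dead — no transitions
rest 'cd' ignored (set empty)
end set {} — state 7 not in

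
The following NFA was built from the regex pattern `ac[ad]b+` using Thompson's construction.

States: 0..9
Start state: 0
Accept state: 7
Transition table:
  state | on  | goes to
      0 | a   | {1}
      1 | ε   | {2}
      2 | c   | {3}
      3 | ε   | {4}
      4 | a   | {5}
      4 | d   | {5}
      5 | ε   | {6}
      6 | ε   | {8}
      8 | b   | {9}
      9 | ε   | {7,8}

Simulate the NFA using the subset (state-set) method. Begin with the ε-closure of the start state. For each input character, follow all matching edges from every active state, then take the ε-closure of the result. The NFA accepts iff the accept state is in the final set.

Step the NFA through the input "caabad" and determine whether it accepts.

Answer: REJECT

Steps:
S₀ = ε-closure({0}) = {0}
'c' @ 1: {}  — state set empty
rest 'aabad' ignored (set empty)
after full input: {}  (accept=7 not in)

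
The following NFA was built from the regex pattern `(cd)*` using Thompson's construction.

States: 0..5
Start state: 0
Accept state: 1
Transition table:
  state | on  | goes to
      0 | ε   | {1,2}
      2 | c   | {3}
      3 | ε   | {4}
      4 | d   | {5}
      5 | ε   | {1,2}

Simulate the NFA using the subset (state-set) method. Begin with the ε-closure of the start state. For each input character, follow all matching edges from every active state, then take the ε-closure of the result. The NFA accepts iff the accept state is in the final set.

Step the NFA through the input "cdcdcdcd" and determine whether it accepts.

Answer: ACCEPT

Trace:
S₀ = ε-closure({0}) = {0,1,2}
'c' @ 1: {3,4}
'd' @ 2: {1,2,5}  [accepting]
'c' @ 3: {3,4}
'd' @ 4: {1,2,5}  [accepting]
'c' @ 5: {3,4}
'd' @ 6: {1,2,5}  [accepting]
'c' @ 7: {3,4}
'd' @ 8: {1,2,5}  [accepting]
final: {1,2,5}; accept 1 in set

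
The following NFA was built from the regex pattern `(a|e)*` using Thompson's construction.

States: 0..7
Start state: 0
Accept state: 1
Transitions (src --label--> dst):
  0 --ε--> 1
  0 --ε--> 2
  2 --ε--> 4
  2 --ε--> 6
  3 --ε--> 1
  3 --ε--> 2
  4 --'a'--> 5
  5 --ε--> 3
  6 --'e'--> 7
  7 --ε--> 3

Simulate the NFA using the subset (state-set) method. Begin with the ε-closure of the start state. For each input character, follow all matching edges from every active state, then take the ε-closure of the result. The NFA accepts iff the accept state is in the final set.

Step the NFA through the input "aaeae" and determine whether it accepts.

initial (ε-close {0}): {0,1,2,4,6}
'a' @ 1: {1,2,3,4,5,6}  (accept∈set)
'a' @ 2: {1,2,3,4,5,6}  (accept∈set)
'e' @ 3: {1,2,3,4,6,7}  (accept∈set)
'a' @ 4: {1,2,3,4,5,6}  (accept∈set)
'e' @ 5: {1,2,3,4,6,7}  (accept∈set)
end set {1,2,3,4,6,7} — state 1 in

Answer: ACCEPT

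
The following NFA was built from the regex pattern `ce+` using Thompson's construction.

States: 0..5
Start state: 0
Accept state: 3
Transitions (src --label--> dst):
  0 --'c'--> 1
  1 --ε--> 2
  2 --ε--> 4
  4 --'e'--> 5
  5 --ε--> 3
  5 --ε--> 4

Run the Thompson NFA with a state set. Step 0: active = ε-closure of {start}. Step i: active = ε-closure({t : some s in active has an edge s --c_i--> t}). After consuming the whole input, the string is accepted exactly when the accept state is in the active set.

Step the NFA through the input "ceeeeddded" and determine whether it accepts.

start: ε-closure({0}) = {0}
'c' @ 1: {1,2,4}
'e' @ 2: {3,4,5}  (accept∈set)
'e' @ 3: {3,4,5}  (accept∈set)
'e' @ 4: {3,4,5}  (accept∈set)
'e' @ 5: {3,4,5}  (accept∈set)
'd' @ 6: {}  — no active states
rest 'dded' ignored (set empty)
final: {}; accept 3 not in set

Answer: REJECT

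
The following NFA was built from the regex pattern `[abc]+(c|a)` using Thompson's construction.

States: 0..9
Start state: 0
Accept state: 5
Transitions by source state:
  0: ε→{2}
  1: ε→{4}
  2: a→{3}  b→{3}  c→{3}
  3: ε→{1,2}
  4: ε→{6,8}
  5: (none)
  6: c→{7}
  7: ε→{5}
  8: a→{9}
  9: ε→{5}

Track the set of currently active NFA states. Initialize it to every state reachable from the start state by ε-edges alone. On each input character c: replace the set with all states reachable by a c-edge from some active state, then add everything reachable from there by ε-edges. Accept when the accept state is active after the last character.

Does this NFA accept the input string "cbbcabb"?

Answer: REJECT

Trace:
S₀ = ε-closure({0}) = {0,2}
'c' @ 1: {1,2,3,4,6,8}
'b' @ 2: {1,2,3,4,6,8}
'b' @ 3: {1,2,3,4,6,8}
'c' @ 4: {1,2,3,4,5,6,7,8}  (accept∈set)
'a' @ 5: {1,2,3,4,5,6,8,9}  (accept∈set)
'b' @ 6: {1,2,3,4,6,8}
'b' @ 7: {1,2,3,4,6,8}
end set {1,2,3,4,6,8} — state 5 not in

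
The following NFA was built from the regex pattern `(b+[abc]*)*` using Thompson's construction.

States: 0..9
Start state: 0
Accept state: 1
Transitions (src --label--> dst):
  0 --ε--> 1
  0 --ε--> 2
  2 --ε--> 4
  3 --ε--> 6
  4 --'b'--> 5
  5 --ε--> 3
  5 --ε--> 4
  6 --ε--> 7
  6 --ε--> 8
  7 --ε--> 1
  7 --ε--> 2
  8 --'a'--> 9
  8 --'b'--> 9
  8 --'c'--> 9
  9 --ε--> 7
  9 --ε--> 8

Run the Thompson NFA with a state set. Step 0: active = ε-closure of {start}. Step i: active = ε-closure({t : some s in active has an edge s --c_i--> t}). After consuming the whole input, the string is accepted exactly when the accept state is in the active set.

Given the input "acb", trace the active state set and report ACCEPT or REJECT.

Answer: REJECT

Derivation:
S₀ = ε-closure({0}) = {0,1,2,4}
'a' @ 1: {}  — dead — no transitions
rest 'cb' ignored (set empty)
end set {} — state 1 not in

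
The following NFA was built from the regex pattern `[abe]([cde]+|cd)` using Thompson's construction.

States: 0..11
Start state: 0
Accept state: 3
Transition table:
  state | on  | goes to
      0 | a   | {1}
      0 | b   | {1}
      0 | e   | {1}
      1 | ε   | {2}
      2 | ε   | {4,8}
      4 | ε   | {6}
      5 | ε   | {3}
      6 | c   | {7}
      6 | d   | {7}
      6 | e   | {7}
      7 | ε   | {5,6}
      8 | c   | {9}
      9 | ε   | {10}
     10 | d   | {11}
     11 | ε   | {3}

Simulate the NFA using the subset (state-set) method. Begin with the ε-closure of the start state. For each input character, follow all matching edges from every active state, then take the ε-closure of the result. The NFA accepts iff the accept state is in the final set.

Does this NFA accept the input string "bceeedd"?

start: ε-closure({0}) = {0}
'b' @ 1: {1,2,4,6,8}
'c' @ 2: {3,5,6,7,9,10}  ✓accept
'e' @ 3: {3,5,6,7}  ✓accept
'e' @ 4: {3,5,6,7}  ✓accept
'e' @ 5: {3,5,6,7}  ✓accept
'd' @ 6: {3,5,6,7}  ✓accept
'd' @ 7: {3,5,6,7}  ✓accept
end set {3,5,6,7} — state 3 in

Answer: ACCEPT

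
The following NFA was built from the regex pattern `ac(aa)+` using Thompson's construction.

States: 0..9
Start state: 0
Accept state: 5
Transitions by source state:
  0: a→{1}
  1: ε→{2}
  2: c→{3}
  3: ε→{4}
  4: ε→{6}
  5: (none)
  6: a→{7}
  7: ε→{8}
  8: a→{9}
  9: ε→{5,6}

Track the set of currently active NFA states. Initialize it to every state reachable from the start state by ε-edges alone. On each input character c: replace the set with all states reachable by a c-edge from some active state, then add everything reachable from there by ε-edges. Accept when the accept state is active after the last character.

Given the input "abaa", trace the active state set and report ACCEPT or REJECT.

Answer: REJECT

Trace:
start: ε-closure({0}) = {0}
'a' @ 1: {1,2}
'b' @ 2: {}  — dead — no transitions
rest 'aa' ignored (set empty)
final: {}; accept 5 not in set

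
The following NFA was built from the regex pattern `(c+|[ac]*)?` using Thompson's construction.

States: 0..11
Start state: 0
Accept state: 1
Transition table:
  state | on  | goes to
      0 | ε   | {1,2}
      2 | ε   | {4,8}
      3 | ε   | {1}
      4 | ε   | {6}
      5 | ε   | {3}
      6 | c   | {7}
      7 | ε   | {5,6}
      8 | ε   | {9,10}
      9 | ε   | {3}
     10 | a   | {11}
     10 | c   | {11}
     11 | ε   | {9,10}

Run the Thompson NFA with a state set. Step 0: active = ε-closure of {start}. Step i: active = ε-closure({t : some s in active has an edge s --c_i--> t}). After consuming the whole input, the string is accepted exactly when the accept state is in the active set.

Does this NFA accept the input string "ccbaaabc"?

start: ε-closure({0}) = {0,1,2,3,4,6,8,9,10}
'c' @ 1: {1,3,5,6,7,9,10,11}  [accepting]
'c' @ 2: {1,3,5,6,7,9,10,11}  [accepting]
'b' @ 3: {}  — no active states
rest 'aaabc' ignored (set empty)
final: {}; accept 1 not in set

Answer: REJECT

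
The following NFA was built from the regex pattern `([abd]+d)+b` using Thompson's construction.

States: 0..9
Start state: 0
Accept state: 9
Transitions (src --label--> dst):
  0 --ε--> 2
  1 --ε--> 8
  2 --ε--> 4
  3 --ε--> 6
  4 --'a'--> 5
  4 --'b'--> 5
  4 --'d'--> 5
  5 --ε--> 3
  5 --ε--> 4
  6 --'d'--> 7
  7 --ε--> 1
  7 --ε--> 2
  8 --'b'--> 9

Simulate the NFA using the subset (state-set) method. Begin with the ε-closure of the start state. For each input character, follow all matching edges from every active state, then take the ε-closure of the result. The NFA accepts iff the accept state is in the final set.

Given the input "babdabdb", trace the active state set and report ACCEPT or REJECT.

S₀ = ε-closure({0}) = {0,2,4}
'b' @ 1: {3,4,5,6}
'a' @ 2: {3,4,5,6}
'b' @ 3: {3,4,5,6}
'd' @ 4: {1,2,3,4,5,6,7,8}
'a' @ 5: {3,4,5,6}
'b' @ 6: {3,4,5,6}
'd' @ 7: {1,2,3,4,5,6,7,8}
'b' @ 8: {3,4,5,6,9}  [accepting]
final: {3,4,5,6,9}; accept 9 in set

Answer: ACCEPT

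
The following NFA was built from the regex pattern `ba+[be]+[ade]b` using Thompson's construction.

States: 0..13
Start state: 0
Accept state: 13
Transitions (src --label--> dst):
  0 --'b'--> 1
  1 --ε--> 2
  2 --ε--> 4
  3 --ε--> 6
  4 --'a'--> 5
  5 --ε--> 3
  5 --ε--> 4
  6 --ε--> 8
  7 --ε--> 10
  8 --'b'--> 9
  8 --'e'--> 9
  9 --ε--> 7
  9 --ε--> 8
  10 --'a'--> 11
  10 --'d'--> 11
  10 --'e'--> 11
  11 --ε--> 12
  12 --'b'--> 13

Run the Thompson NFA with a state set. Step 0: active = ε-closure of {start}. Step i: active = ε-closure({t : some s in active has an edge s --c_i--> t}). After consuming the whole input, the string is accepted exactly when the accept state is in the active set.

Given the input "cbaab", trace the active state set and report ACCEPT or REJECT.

initial (ε-close {0}): {0}
'c' @ 1: {}  — dead — no transitions
rest 'baab' ignored (set empty)
after full input: {}  (accept=13 not in)

Answer: REJECT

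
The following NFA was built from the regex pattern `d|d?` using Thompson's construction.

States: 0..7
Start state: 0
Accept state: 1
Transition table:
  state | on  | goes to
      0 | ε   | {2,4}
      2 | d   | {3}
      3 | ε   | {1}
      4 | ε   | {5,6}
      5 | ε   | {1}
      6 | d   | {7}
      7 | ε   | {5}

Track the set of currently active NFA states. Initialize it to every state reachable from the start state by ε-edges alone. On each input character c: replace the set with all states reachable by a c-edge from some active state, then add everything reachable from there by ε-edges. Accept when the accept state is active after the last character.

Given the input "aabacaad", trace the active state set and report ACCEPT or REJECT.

Answer: REJECT

Steps:
S₀ = ε-closure({0}) = {0,1,2,4,5,6}
'a' @ 1: {}  — no active states
rest 'abacaad' ignored (set empty)
end set {} — state 1 not in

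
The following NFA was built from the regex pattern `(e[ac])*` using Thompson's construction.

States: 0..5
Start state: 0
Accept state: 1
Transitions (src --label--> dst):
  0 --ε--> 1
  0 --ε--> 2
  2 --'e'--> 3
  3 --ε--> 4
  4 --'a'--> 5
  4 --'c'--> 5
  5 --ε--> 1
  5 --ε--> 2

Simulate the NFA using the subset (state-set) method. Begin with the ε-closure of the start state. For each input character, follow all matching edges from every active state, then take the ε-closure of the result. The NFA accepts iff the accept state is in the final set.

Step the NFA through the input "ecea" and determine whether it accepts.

Answer: ACCEPT

Trace:
initial (ε-close {0}): {0,1,2}
'e' @ 1: {3,4}
'c' @ 2: {1,2,5}  ✓accept
'e' @ 3: {3,4}
'a' @ 4: {1,2,5}  ✓accept
after full input: {1,2,5}  (accept=1 in)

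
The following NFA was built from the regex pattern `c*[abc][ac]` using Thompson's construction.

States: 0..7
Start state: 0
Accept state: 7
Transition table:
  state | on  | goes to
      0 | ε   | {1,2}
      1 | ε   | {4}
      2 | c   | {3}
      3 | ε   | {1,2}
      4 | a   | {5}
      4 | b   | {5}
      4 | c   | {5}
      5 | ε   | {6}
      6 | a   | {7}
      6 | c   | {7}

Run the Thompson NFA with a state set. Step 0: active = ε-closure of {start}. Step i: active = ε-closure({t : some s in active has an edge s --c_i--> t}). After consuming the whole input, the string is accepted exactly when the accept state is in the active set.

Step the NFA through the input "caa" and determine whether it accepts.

Answer: ACCEPT

Trace:
start: ε-closure({0}) = {0,1,2,4}
'c' @ 1: {1,2,3,4,5,6}
'a' @ 2: {5,6,7}  (accept∈set)
'a' @ 3: {7}  (accept∈set)
after full input: {7}  (accept=7 in)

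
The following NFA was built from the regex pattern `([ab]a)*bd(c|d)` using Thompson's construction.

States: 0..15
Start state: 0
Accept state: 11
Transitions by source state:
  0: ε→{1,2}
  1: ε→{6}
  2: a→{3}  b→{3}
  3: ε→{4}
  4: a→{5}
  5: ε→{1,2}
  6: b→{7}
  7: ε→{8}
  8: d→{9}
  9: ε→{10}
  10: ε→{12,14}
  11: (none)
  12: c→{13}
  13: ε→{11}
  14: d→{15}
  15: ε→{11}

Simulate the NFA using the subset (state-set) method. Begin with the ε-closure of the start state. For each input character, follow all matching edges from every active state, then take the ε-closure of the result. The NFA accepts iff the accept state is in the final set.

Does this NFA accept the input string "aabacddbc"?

start: ε-closure({0}) = {0,1,2,6}
'a' @ 1: {3,4}
'a' @ 2: {1,2,5,6}
'b' @ 3: {3,4,7,8}
'a' @ 4: {1,2,5,6}
'c' @ 5: {}  — state set empty
rest 'ddbc' ignored (set empty)
after full input: {}  (accept=11 not in)

Answer: REJECT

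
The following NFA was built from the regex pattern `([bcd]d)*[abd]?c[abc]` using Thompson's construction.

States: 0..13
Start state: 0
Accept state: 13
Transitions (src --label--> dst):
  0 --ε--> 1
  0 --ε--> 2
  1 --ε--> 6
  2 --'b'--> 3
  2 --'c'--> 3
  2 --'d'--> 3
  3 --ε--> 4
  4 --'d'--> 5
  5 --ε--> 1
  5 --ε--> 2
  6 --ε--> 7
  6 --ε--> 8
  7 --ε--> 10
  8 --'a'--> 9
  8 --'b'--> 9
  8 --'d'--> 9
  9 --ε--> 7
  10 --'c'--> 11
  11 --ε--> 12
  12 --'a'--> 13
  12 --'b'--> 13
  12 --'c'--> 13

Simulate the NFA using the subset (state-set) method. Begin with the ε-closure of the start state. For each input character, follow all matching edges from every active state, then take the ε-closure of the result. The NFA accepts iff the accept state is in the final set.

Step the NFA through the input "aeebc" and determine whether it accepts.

start: ε-closure({0}) = {0,1,2,6,7,8,10}
'a' @ 1: {7,9,10}
'e' @ 2: {}  — dead — no transitions
rest 'ebc' ignored (set empty)
final: {}; accept 13 not in set

Answer: REJECT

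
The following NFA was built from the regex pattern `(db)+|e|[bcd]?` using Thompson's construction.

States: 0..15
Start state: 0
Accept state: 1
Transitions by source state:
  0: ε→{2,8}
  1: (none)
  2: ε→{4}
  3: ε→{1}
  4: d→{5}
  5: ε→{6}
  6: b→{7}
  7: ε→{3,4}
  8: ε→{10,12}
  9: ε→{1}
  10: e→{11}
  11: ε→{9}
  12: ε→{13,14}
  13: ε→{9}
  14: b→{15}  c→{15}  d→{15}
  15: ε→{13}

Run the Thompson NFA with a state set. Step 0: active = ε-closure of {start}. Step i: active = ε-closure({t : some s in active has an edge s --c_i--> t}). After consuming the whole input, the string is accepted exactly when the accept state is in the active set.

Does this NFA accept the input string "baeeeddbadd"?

Answer: REJECT

Derivation:
S₀ = ε-closure({0}) = {0,1,2,4,8,9,10,12,13,14}
'b' @ 1: {1,9,13,15}  [accepting]
'a' @ 2: {}  — dead — no transitions
rest 'eeeddbadd' ignored (set empty)
after full input: {}  (accept=1 not in)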